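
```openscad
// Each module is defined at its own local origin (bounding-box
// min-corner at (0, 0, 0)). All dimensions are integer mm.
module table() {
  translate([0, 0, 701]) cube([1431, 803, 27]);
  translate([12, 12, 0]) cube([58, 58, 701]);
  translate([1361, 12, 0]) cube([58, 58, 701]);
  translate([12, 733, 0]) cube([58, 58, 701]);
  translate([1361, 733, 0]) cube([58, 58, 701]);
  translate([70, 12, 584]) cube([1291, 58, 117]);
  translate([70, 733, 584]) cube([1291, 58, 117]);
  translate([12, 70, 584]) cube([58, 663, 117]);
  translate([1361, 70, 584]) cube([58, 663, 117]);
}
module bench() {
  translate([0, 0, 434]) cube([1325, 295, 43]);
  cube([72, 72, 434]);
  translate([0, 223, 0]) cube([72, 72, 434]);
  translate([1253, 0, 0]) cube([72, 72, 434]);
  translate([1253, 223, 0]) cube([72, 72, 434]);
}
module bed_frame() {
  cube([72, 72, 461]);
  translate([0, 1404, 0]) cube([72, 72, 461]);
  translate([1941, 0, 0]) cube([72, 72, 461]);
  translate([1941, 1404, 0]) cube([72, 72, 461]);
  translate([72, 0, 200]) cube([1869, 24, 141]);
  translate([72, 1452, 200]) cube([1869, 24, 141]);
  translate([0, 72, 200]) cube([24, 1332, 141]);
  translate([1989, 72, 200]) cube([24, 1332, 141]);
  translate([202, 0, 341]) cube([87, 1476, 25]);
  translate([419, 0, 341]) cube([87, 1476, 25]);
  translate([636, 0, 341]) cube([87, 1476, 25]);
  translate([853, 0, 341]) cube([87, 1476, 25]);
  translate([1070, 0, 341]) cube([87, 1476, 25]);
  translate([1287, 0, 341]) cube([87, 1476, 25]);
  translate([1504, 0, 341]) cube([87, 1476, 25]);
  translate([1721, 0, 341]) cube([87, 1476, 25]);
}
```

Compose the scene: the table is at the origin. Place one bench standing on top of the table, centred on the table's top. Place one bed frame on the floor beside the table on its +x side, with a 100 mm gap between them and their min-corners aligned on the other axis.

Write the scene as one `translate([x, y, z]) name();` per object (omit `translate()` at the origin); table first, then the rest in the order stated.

table();
translate([53, 254, 728]) bench();
translate([1531, 0, 0]) bed_frame();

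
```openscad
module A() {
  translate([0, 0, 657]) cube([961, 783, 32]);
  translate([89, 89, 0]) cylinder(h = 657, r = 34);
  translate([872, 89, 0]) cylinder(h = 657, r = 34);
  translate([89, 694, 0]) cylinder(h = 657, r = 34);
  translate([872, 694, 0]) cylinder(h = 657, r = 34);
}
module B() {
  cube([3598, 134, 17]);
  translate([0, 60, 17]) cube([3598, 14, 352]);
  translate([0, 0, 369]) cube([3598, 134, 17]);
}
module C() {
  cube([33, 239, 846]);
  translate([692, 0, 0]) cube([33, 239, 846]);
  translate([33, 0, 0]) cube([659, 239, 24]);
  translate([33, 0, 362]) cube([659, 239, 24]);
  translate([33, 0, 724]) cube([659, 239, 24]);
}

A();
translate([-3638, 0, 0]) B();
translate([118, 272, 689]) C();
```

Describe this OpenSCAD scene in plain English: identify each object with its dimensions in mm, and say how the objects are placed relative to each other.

A is a table with a 961×783 mm rectangular top, 32 mm thick, top surface at z = 689 mm, supported by four round legs of 68 mm diameter, each leg's bounding box inset 55 mm from the nearest pair of top edges, running from the floor.

B is an I-beam lying along x, 3598 mm long. Overall section height 386 mm. Two flanges 134 mm wide (y) and 17 mm thick, one on the floor and one at the top; a web 14 mm thick runs between them, centred on the flange width.

C is a bookshelf 725 mm wide overall, 239 mm deep and 846 mm tall. The two sides are 33 mm thick vertical panels. 3 horizontal shelves of 24 mm thickness span between the inner faces of the sides; the lowest shelf sits on the floor and shelves are stacked with a clear vertical gap of 338 mm between each pair.

The I-beam is on the floor beside the table on its −x side. The bookshelf is on top of the table, centred.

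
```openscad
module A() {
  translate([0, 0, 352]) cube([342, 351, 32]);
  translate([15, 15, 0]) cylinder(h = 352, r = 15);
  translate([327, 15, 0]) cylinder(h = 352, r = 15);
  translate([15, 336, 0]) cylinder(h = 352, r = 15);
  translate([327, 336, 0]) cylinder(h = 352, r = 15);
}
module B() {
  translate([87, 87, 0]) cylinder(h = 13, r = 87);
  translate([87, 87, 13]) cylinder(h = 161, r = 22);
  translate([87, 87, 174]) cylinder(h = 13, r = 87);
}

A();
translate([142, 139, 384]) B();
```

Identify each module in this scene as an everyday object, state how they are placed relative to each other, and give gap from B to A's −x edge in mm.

A is a stool. B is a spool. The spool is on top of the stool. The gap from the spool to the stool's −x edge is 142 mm.

The spool's min-x is at 142; the stool's min-x is 0; gap = 142 mm.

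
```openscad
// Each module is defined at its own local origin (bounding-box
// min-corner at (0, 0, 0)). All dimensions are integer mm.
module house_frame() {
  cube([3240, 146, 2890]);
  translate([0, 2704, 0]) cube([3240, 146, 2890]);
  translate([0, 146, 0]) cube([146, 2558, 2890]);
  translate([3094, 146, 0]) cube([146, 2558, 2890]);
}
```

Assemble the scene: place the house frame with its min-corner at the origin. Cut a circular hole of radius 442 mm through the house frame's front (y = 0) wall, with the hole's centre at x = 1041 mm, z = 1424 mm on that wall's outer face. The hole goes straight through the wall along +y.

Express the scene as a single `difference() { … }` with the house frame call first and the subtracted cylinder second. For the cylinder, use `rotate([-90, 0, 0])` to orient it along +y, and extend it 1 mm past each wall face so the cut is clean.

difference() {
  house_frame();
  translate([1041, -1, 1424]) rotate([-90, 0, 0]) cylinder(h = 148, r = 442);
}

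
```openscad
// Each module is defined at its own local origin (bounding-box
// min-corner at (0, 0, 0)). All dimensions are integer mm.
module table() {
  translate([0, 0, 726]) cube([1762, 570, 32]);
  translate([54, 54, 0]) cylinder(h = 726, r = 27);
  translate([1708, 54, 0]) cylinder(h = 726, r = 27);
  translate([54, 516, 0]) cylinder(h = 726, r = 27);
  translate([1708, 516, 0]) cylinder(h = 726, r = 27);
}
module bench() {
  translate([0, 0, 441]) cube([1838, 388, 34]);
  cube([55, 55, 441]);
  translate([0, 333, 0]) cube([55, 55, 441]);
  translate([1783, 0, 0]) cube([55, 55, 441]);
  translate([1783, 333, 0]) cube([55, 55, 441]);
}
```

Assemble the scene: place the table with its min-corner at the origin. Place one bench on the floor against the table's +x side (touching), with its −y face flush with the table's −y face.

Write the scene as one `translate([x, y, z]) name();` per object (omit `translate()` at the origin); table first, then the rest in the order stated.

table();
translate([1762, 0, 0]) bench();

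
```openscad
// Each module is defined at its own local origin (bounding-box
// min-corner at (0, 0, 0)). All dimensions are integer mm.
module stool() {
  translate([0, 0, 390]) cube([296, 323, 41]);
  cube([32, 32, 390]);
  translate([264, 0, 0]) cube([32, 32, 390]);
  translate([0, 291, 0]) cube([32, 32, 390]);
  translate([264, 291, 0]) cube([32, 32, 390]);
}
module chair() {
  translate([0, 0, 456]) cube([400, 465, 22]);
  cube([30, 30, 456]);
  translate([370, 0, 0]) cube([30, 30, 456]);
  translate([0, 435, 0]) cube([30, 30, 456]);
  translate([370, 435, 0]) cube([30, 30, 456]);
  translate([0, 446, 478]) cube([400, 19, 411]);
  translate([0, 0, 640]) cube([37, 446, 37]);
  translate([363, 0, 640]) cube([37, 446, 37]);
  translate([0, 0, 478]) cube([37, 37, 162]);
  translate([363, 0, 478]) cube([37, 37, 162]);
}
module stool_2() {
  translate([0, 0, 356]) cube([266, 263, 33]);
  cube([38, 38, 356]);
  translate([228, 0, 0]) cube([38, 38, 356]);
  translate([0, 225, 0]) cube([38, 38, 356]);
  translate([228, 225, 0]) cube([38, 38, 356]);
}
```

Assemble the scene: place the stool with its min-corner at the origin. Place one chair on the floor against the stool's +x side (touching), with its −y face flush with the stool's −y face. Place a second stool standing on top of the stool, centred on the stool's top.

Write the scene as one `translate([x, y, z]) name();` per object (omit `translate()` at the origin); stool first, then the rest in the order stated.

stool();
translate([296, 0, 0]) chair();
translate([15, 30, 431]) stool_2();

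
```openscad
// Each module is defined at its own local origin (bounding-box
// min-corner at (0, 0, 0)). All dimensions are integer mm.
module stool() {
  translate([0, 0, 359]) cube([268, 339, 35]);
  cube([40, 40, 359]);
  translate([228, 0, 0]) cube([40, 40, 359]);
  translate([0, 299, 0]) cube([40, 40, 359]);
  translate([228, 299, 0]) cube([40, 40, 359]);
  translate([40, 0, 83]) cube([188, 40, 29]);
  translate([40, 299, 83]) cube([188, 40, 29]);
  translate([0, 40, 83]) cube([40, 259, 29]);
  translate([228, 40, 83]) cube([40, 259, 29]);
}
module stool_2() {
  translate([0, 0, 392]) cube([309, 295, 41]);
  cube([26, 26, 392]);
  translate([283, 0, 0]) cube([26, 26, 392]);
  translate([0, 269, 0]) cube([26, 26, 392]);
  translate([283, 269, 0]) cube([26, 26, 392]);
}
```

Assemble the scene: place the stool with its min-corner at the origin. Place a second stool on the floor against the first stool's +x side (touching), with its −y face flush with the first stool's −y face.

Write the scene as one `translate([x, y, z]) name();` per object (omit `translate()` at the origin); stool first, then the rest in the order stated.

stool();
translate([268, 0, 0]) stool_2();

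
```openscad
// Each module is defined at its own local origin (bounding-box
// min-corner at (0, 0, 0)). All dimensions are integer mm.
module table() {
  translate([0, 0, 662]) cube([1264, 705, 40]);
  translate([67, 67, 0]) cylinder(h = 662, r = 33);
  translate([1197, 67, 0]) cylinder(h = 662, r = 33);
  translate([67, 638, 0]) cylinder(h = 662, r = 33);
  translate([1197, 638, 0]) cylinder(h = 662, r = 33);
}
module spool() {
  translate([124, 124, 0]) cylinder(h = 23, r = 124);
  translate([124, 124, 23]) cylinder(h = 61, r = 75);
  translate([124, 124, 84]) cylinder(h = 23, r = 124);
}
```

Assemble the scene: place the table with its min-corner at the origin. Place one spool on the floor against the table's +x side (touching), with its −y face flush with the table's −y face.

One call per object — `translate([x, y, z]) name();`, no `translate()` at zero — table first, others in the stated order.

table();
translate([1264, 0, 0]) spool();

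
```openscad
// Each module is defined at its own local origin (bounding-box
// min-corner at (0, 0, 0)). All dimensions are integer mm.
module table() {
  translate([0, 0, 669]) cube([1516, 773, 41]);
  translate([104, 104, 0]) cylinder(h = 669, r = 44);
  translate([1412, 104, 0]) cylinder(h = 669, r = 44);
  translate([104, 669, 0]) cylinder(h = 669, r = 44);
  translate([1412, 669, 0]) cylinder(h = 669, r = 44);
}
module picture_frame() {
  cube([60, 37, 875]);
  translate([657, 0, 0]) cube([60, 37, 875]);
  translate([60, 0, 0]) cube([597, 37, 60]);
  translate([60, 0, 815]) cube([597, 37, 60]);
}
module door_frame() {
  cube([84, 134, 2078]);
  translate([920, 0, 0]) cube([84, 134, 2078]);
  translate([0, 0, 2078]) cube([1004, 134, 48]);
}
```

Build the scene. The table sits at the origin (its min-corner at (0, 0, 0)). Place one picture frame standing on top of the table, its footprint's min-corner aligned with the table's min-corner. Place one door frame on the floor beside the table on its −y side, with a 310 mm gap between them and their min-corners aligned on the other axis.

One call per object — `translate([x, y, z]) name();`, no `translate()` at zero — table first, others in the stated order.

table();
translate([0, 0, 710]) picture_frame();
translate([0, -444, 0]) door_frame();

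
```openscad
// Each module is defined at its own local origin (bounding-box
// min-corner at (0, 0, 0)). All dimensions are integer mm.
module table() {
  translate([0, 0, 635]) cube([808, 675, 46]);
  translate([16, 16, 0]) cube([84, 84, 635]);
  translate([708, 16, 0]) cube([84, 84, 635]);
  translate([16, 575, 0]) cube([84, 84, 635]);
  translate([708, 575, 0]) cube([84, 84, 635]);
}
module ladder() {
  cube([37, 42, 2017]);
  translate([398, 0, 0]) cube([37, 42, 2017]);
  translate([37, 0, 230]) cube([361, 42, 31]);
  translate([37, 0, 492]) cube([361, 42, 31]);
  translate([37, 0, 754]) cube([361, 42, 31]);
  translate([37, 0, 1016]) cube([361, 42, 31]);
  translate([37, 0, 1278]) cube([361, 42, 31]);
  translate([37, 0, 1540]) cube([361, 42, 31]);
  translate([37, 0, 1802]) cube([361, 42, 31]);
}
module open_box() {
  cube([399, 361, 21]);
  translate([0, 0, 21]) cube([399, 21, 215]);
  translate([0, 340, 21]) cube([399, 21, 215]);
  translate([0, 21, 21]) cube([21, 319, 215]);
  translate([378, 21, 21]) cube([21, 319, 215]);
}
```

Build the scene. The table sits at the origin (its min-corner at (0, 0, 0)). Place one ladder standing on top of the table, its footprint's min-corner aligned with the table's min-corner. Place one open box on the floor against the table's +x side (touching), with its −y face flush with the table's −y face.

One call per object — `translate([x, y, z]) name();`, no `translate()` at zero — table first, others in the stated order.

table();
translate([0, 0, 681]) ladder();
translate([808, 0, 0]) open_box();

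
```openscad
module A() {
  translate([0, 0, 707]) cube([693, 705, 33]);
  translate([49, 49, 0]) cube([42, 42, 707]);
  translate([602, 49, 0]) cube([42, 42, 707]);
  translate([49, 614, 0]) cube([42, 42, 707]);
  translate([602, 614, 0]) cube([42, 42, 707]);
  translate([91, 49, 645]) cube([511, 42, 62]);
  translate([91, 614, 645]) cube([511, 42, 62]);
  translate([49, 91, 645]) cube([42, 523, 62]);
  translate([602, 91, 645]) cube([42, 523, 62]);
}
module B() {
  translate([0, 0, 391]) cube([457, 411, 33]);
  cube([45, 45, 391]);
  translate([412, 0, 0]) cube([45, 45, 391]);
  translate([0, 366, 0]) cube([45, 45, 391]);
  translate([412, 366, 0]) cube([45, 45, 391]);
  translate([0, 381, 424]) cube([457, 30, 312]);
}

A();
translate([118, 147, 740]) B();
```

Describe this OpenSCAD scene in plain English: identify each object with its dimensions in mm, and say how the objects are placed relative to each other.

A is a table with a 693×705 mm rectangular top, 33 mm thick, top surface at z = 740 mm, supported by four 42×42 mm square legs, each inset 49 mm from the nearest pair of top edges, running from the floor. Four apron rails, 42 mm thick and 62 mm tall, run between adjacent legs with their top edges flush with the underside of the top and their outer faces flush with the legs' outer faces.

B is a chair: 457×411 mm seat, 33 mm thick, top at z = 424 mm, on four 45 mm square corner legs flush with the seat edges. A 30 mm thick backrest slab spans the full seat width, extending 312 mm above the seat top, its back face flush with the seat's +y edge.

The chair is on top of the table, centred.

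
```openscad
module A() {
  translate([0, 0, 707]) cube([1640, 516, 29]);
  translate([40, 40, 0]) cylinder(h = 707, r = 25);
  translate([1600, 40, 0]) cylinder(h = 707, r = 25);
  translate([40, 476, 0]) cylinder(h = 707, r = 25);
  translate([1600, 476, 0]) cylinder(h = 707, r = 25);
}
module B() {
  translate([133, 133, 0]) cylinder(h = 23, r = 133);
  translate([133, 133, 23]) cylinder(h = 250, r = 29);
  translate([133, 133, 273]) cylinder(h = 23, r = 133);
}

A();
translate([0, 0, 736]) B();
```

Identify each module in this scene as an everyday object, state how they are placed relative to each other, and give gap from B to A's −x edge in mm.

A is a table. B is a spool. The spool is on top of the table. The gap from the spool to the table's −x edge is 0 mm.

The spool's min-x is at 0; the table's min-x is 0; gap = 0 mm.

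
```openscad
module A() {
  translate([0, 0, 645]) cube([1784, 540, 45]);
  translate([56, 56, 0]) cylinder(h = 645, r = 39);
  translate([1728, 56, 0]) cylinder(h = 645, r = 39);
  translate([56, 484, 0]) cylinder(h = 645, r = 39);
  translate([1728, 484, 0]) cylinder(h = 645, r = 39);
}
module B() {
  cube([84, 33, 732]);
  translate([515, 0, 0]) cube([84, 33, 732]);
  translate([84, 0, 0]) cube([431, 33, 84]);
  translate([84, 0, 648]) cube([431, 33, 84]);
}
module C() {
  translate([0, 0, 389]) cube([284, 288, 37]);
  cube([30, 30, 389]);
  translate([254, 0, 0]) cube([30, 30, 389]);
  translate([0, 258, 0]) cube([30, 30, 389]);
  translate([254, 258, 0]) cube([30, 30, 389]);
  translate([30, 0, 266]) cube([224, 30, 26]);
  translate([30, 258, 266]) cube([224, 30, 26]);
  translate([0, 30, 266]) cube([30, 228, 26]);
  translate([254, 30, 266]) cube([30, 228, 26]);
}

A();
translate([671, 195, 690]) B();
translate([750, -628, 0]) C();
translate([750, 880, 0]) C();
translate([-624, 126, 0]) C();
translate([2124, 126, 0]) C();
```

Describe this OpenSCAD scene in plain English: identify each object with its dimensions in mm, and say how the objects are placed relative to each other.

A is a table: top 1784 mm (x) × 540 mm (y), 45 mm thick, upper face at z = 690 mm, on four round legs of 78 mm diameter, each leg's bounding box inset 17 mm from the nearest pair of top edges, running from z = 0 to the bottom of the top.

B is a picture frame with a 431×564 mm rectangular opening (x by z) and a uniform 84 mm border on every side. Frame depth is 33 mm along y. It is built from two vertical stiles running the full outside height and two horizontal rails spanning the gap between the stiles.

C is a simple wooden stool: a rectangular seat 284 mm (x) by 288 mm (y), 37 mm thick, top face at z = 426 mm, on four square legs, each 30×30 mm in cross-section. The legs rest on z = 0, each flush with a corner of the seat. Four stretchers, 30 mm wide and 26 mm tall, connect adjacent legs with their undersides at z = 266 mm, each running between the inner faces of the legs it joins and aligned with the legs' outer faces on the other axis.

The picture frame is on top of the table. Four stools sit around the table at the −y, +y, −x, +x sides.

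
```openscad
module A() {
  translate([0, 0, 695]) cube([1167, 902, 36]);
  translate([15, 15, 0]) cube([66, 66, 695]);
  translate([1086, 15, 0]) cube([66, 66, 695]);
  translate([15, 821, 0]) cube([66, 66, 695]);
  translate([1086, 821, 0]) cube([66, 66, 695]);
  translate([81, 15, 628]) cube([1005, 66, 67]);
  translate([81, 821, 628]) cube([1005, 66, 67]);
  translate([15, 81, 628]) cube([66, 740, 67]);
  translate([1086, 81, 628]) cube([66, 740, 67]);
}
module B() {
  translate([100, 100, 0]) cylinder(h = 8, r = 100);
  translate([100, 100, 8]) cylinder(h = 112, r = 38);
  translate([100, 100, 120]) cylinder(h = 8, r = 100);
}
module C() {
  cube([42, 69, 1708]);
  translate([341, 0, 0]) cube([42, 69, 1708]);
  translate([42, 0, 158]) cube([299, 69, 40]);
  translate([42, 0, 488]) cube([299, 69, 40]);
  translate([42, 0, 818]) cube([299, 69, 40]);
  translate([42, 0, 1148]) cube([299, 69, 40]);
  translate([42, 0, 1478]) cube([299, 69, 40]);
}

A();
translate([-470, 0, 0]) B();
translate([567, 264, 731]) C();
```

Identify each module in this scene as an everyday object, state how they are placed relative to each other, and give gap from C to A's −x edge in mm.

The ladder's min-x is at 567; the table's min-x is 0; gap = 567 mm.

A is a table. B is a spool. C is a ladder. The spool is on the floor beside the table on its −x side. The ladder is on top of the table. The gap from the ladder to the table's −x edge is 567 mm.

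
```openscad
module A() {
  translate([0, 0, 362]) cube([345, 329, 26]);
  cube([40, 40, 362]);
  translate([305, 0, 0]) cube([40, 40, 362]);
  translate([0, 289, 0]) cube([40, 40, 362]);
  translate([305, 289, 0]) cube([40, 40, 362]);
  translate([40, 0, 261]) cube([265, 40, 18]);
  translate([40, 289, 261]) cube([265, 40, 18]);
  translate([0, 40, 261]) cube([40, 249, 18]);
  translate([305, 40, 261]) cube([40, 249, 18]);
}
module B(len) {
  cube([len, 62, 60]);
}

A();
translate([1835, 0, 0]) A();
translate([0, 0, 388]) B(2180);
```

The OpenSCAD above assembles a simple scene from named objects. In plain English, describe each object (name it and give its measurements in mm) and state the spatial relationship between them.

A is a simple wooden stool: a rectangular seat 345 mm (x) by 329 mm (y), 26 mm thick, top face at z = 388 mm, on four square legs, each 40×40 mm in cross-section. The legs rest on z = 0, each flush with a corner of the seat. Four stretchers, 40 mm wide and 18 mm tall, connect adjacent legs with their undersides at z = 261 mm, each running between the inner faces of the legs it joins and aligned with the legs' outer faces on the other axis.

B is a rectangular beam 2180 mm long (x), 62 mm deep (y), 60 mm thick (z).

The beam spans the tops of two stools placed 1490 mm apart, resting at z = 388 mm.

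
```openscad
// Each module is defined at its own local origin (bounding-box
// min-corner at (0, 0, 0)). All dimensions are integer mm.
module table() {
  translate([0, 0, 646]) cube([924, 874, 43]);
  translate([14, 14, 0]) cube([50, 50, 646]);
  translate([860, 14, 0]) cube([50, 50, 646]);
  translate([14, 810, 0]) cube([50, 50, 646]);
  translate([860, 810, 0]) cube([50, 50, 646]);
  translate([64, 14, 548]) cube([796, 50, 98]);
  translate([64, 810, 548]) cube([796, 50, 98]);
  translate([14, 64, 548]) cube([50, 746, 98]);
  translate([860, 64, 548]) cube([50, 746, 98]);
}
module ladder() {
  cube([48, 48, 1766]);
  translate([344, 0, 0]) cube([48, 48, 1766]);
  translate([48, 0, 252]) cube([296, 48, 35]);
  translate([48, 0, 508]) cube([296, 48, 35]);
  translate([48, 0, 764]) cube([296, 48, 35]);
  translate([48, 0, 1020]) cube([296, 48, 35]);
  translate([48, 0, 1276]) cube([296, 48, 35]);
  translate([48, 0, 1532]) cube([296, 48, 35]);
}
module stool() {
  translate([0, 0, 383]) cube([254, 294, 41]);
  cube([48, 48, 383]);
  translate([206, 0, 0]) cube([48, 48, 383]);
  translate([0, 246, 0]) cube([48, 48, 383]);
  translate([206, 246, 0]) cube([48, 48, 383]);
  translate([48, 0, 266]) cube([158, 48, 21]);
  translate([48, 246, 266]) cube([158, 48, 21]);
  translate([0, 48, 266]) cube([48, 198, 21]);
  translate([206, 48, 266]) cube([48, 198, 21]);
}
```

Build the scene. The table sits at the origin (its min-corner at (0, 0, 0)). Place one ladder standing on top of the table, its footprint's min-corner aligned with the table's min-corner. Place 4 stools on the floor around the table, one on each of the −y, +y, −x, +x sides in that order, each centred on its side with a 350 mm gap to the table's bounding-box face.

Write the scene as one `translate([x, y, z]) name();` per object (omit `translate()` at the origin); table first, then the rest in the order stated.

table();
translate([0, 0, 689]) ladder();
translate([335, -644, 0]) stool();
translate([335, 1224, 0]) stool();
translate([-604, 290, 0]) stool();
translate([1274, 290, 0]) stool();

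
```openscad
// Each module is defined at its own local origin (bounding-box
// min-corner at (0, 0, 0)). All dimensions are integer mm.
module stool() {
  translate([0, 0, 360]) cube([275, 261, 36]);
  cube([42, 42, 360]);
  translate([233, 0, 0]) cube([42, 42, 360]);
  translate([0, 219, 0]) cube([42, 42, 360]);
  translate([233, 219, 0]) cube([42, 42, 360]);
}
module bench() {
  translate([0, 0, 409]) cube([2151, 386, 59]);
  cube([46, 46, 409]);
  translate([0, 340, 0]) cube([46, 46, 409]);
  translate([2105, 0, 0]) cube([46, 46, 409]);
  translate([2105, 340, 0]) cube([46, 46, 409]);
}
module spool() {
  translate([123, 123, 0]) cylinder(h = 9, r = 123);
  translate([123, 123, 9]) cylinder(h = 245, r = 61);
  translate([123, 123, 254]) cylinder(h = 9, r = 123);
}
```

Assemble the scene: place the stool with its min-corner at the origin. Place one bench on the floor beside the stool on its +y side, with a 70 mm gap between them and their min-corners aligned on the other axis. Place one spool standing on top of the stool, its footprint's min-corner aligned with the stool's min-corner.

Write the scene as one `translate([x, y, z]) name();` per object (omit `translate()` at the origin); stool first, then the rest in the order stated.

stool();
translate([0, 331, 0]) bench();
translate([0, 0, 396]) spool();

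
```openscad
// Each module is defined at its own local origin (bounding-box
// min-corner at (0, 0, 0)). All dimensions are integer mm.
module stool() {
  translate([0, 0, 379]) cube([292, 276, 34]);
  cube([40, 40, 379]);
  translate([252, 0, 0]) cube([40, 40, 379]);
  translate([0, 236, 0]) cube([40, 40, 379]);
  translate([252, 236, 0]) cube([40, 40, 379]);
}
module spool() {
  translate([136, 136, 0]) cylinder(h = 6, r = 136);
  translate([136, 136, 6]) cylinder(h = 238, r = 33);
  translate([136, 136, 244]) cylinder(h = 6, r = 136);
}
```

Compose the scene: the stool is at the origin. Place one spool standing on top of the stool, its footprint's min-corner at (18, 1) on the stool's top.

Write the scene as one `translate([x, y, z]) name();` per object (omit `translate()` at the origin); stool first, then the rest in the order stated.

stool();
translate([18, 1, 413]) spool();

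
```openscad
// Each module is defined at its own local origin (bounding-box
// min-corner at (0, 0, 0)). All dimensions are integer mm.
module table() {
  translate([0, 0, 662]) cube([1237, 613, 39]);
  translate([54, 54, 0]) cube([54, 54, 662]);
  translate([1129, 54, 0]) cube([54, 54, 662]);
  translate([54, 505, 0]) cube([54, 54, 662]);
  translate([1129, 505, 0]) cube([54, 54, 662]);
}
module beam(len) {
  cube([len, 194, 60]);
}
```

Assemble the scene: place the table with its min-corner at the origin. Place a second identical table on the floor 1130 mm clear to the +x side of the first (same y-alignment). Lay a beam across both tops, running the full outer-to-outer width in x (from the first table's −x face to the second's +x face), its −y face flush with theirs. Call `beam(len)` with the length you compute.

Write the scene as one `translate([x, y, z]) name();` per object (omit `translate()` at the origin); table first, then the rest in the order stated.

table();
translate([2367, 0, 0]) table();
translate([0, 0, 701]) beam(3604);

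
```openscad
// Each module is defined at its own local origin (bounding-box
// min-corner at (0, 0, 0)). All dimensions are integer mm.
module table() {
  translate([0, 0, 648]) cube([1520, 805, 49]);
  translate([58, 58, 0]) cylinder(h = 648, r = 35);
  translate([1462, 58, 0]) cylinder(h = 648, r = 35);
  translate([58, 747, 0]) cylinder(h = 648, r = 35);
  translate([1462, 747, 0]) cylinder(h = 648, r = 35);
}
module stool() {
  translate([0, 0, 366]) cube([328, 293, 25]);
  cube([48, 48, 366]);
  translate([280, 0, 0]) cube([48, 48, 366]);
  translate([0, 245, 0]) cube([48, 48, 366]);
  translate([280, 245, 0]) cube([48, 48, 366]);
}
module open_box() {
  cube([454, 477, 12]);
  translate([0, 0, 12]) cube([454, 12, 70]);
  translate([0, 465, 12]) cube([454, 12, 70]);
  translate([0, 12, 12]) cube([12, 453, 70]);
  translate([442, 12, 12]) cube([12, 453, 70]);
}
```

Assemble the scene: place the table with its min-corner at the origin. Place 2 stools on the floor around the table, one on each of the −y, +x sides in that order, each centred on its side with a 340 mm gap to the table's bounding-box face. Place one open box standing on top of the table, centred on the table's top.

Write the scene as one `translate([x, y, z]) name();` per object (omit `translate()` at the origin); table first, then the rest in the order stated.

table();
translate([596, -633, 0]) stool();
translate([1860, 256, 0]) stool();
translate([533, 164, 697]) open_box();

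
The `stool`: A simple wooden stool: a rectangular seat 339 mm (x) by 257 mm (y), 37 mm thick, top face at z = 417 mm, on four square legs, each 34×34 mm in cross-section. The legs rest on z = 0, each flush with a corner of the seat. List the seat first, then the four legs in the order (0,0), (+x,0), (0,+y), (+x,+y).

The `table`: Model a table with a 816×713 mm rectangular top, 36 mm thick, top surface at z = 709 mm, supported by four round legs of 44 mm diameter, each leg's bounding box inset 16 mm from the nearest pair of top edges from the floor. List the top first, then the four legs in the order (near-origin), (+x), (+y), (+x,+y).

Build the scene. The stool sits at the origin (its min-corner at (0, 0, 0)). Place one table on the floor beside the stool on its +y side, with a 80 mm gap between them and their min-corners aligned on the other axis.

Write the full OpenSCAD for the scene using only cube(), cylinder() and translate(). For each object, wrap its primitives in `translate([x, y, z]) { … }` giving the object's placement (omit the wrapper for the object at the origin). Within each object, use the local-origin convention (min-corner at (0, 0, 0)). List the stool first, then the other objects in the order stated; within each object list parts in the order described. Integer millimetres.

translate([0, 0, 380]) cube([339, 257, 37]);
cube([34, 34, 380]);
translate([305, 0, 0]) cube([34, 34, 380]);
translate([0, 223, 0]) cube([34, 34, 380]);
translate([305, 223, 0]) cube([34, 34, 380]);
translate([0, 337, 0]) {
  translate([0, 0, 673]) cube([816, 713, 36]);
  translate([38, 38, 0]) cylinder(h = 673, r = 22);
  translate([778, 38, 0]) cylinder(h = 673, r = 22);
  translate([38, 675, 0]) cylinder(h = 673, r = 22);
  translate([778, 675, 0]) cylinder(h = 673, r = 22);
}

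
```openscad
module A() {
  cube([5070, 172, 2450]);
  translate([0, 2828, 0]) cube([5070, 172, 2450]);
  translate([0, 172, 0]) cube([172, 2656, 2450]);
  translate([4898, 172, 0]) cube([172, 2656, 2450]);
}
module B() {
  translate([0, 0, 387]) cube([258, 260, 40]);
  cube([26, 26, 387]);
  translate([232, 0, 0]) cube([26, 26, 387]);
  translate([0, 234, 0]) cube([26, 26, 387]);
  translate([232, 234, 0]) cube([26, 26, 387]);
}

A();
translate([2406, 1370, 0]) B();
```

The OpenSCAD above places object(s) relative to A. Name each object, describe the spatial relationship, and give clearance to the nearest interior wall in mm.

Clearances: x = 2234, y = 1198; minimum 1198 mm.

A is a house frame. B is a stool. The stool sits inside the house frame, centred. The clearance to the nearest interior wall is 1198 mm.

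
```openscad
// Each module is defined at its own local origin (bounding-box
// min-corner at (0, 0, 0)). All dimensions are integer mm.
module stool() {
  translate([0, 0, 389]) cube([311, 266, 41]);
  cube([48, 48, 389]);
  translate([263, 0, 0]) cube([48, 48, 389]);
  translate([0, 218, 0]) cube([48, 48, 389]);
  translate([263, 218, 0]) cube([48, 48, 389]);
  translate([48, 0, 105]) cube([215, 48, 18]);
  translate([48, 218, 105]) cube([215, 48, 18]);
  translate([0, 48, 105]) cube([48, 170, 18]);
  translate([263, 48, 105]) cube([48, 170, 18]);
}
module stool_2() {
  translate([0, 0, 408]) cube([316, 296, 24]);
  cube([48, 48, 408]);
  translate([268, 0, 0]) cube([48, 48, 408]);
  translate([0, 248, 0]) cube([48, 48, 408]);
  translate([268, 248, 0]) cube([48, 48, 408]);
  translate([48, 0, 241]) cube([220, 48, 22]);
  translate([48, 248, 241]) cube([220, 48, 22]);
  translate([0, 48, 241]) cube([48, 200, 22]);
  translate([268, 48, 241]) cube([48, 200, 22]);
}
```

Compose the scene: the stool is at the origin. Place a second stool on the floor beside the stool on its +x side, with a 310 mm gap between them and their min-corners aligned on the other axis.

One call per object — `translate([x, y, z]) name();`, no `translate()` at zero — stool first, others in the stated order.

stool();
translate([621, 0, 0]) stool_2();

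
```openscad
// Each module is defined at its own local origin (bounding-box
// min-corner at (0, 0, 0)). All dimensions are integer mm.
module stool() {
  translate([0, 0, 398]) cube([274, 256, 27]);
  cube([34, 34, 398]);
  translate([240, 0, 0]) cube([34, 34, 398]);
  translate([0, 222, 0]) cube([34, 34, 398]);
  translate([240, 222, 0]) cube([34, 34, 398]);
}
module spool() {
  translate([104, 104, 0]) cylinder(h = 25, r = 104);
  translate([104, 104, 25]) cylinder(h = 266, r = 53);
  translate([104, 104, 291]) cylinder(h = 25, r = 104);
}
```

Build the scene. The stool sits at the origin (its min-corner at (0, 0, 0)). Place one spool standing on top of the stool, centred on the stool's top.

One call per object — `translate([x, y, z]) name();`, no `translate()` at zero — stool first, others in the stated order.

stool();
translate([33, 24, 425]) spool();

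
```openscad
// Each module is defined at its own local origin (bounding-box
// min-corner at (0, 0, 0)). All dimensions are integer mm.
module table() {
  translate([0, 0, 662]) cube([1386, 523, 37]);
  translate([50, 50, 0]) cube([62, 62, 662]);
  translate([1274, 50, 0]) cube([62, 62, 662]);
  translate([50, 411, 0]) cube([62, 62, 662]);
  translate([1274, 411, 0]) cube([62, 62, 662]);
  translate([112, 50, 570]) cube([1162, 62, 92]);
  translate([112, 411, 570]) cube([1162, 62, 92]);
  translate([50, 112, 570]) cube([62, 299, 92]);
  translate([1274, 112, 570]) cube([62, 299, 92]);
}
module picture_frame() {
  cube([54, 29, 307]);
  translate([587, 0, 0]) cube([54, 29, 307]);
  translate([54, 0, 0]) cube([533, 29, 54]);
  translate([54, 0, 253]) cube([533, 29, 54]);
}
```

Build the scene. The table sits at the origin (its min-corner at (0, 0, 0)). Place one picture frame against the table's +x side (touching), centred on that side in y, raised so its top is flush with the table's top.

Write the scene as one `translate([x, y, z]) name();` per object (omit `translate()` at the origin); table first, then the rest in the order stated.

table();
translate([1386, 247, 392]) picture_frame();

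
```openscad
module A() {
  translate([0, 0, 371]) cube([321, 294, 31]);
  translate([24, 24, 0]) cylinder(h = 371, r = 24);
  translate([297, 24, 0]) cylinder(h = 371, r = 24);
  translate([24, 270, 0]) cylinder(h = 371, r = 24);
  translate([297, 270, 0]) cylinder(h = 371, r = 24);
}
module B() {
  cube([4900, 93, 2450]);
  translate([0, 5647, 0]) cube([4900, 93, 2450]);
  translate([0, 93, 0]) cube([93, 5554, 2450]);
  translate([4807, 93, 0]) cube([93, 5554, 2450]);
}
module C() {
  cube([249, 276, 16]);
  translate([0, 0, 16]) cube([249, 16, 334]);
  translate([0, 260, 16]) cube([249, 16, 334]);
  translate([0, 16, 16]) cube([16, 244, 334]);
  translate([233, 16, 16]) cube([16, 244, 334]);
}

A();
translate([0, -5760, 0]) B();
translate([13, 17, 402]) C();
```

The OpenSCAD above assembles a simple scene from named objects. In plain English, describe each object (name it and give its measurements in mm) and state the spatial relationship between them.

A is a simple wooden stool: a rectangular seat 321 mm (x) by 294 mm (y), 31 mm thick, top face at z = 402 mm, on four round legs, each 48 mm in diameter. The legs rest on z = 0, each leg's axis is inset half a diameter from the nearest pair of seat edges (so the leg's bounding box is flush with the corner).

B is a box-shaped house frame (walls only): outside footprint 4900×5740 mm, wall height 2450 mm, wall thickness 93 mm. The two y-facing walls run the full x-width; the two x-facing walls fit between the inner faces of the y-facing walls.

C is an open storage box with external size 249×276×350 mm and wall thickness 16 mm (the base is also 16 mm thick). The base covers the whole footprint; the four walls stand on the base, with the y-facing walls full-width and the x-facing walls fitting between their inner faces.

The house frame is on the floor beside the stool on its −y side. The open box is on top of the stool.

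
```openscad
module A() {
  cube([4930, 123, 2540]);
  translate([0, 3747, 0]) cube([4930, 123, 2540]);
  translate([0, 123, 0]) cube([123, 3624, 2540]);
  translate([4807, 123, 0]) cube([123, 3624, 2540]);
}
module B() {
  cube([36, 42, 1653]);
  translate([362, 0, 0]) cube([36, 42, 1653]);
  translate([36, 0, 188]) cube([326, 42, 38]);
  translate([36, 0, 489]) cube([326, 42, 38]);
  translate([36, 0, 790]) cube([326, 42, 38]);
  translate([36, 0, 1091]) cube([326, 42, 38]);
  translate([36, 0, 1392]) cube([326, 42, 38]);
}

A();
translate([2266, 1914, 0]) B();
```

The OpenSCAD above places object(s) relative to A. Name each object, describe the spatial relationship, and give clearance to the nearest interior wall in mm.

A is a house frame. B is a ladder. The ladder sits inside the house frame, centred. The clearance to the nearest interior wall is 1791 mm.

Clearances: x = 2143, y = 1791; minimum 1791 mm.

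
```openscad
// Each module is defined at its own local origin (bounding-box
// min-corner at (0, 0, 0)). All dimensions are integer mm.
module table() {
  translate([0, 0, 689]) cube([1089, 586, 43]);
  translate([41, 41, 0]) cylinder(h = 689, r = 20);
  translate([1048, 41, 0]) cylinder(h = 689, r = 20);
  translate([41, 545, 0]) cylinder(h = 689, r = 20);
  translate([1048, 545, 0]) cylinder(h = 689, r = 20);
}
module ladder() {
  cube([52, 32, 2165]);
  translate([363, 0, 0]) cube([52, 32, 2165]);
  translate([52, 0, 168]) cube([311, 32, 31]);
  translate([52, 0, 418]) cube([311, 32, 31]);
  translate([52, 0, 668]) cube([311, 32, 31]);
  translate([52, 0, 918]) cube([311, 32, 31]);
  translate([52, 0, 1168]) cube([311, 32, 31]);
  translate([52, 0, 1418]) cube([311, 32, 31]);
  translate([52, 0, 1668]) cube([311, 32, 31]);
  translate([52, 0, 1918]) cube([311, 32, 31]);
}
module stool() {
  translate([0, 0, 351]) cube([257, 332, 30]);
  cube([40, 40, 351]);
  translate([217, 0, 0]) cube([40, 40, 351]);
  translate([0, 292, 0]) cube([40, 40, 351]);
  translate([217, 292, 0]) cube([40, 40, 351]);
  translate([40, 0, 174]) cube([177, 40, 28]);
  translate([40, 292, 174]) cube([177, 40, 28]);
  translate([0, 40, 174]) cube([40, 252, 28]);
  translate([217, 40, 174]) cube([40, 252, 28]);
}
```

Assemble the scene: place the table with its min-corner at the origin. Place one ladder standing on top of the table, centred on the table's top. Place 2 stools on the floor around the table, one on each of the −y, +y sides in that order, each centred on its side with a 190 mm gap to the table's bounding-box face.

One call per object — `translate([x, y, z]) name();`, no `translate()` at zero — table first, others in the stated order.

table();
translate([337, 277, 732]) ladder();
translate([416, -522, 0]) stool();
translate([416, 776, 0]) stool();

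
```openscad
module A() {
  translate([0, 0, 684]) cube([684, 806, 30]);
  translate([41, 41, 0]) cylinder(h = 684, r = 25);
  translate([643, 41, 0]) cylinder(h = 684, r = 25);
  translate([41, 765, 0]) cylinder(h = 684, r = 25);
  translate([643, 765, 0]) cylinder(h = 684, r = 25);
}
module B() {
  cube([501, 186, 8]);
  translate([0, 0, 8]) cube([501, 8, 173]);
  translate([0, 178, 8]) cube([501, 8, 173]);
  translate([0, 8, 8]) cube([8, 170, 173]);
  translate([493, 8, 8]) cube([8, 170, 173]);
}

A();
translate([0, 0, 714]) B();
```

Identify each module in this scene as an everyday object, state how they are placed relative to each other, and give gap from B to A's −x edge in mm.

The open box's min-x is at 0; the table's min-x is 0; gap = 0 mm.

A is a table. B is an open box. The open box is on top of the table. The gap from the open box to the table's −x edge is 0 mm.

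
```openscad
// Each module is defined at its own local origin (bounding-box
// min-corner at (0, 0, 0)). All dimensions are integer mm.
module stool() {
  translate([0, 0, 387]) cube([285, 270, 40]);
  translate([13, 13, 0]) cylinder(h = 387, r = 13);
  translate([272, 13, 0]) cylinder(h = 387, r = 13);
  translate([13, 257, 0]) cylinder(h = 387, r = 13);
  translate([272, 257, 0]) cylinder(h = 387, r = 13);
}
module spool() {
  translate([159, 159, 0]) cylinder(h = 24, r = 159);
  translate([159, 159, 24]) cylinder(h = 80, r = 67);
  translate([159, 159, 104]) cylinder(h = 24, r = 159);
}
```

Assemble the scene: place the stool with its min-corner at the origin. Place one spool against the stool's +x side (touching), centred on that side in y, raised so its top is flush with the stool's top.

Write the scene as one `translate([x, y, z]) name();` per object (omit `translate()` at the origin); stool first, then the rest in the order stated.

stool();
translate([285, -24, 299]) spool();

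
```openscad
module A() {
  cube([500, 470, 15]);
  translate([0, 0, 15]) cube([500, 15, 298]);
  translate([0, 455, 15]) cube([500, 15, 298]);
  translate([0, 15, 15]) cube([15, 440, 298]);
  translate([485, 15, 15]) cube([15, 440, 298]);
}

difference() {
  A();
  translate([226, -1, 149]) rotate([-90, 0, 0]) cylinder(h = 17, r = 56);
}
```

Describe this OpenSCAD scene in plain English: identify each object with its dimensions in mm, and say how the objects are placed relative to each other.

A is an open storage box with external size 500×470×313 mm and wall thickness 15 mm (the base is also 15 mm thick). The base covers the whole footprint; the four walls stand on the base, with the y-facing walls full-width and the x-facing walls fitting between their inner faces.

The open box has a circular hole of radius 56 mm through its front wall, centred at (x = 226, z = 149).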